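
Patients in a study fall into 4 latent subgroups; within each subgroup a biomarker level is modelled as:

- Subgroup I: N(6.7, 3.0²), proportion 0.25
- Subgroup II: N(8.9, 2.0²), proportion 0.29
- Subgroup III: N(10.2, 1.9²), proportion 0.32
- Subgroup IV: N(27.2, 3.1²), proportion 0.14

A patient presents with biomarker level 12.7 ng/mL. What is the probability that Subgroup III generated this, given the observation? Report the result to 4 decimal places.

Apply Bayes' rule: the posterior for each component is proportional to its prior times its likelihood at x.
Normal densities:
  p_I = (1/(3.0·√(2π)))·exp(−(12.7−6.7)²/(2·3.0²)) = 0.132981·exp(-2.00000) = 0.017997
  p_II = (1/(2.0·√(2π)))·exp(−(12.7−8.9)²/(2·2.0²)) = 0.199471·exp(-1.80500) = 0.0328079
  p_III = (1/(1.9·√(2π)))·exp(−(12.7−10.2)²/(2·1.9²)) = 0.209970·exp(-0.86565) = 0.0883505
  p_IV = (1/(3.1·√(2π)))·exp(−(12.7−27.2)²/(2·3.1²)) = 0.128691·exp(-10.93913) = 2.28426e-06
Multiply by the mixture weights:
  π_I·p_I = 0.25 × 0.017997 = 0.00449925
  π_II·p_II = 0.29 × 0.0328079 = 0.00951429
  π_III·p_III = 0.32 × 0.0883505 = 0.0282722
  π_IV·p_IV = 0.14 × 2.28426e-06 = 3.19797e-07
Normaliser: 0.00449925 + 0.00951429 + 0.0282722 + 3.19797e-07 = 0.042286
So the posterior for Subgroup III is 0.0282722 / 0.042286 ≈ 0.6686.

0.6686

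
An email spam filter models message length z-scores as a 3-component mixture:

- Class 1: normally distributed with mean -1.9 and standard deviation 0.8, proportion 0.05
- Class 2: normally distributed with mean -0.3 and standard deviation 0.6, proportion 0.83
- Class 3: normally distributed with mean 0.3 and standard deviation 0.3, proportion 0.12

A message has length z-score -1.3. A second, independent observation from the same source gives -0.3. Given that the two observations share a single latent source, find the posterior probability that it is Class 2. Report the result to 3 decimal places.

Posterior ∝ prior × likelihood, so P(k | x) ∝ π_k f_k(x); normalise over all components.
Since both observations come from the same component, the likelihood for component k is f_k(x₁)·f_k(x₂).
  f_1 = [(1/(0.8·√(2π)))·exp(−(-1.3−-1.9)²/(2·0.8²)) = 0.498678·exp(-0.28125) = 0.376422] × [0.0674887] = 0.0254042
  f_2 = [(1/(0.6·√(2π)))·exp(−(-1.3−-0.3)²/(2·0.6²)) = 0.664904·exp(-1.38889) = 0.165795] × [0.664904] = 0.110238
  f_3 = [(1/(0.3·√(2π)))·exp(−(-1.3−0.3)²/(2·0.3²)) = 1.329808·exp(-14.22222) = 8.85434e-07] × [0.17997] = 1.59351e-07
Prior × likelihood for each component:
  π_1·f_1 = 0.05 × 0.0254042 = 0.00127021
  π_2·f_2 = 0.83 × 0.110238 = 0.0914974
  π_3·f_3 = 0.12 × 1.59351e-07 = 1.91222e-08
Marginal: 0.00127021 + 0.0914974 + 1.91222e-08 = 0.0927677
P(Class 2 | data) ≈ 0.986

0.986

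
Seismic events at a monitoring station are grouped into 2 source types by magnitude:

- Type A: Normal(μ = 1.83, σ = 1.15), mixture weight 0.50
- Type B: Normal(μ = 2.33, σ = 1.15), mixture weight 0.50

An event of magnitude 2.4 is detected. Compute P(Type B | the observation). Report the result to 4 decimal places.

0.5302

By Bayes' theorem, P(k | x) = π_k f_k(x) / Σ_j π_j f_j(x).
Component likelihoods at x = 2.4:
  L_A = (1/(1.15·√(2π)))·exp(−(2.4−1.83)²/(2·1.15²)) = 0.346906·exp(-0.12284) = 0.306807
  L_B = (1/(1.15·√(2π)))·exp(−(2.4−2.33)²/(2·1.15²)) = 0.346906·exp(-0.00185) = 0.346264
Weight by the priors:
  π_A·L_A = 0.50 × 0.306807 = 0.153404
  π_B·L_B = 0.50 × 0.346264 = 0.173132
Evidence: 0.153404 + 0.173132 = 0.326536
Responsibility of Type B: 0.173132 / 0.326536 ≈ 0.5302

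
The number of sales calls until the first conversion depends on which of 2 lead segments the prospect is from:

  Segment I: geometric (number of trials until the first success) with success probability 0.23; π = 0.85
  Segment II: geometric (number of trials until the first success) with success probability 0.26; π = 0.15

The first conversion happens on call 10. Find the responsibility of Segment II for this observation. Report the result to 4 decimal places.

Apply Bayes' rule: the posterior for each component is proportional to its prior times its likelihood at x.
Geometric probabilities:
  p_I = 0.23·(1−0.23)^9 = 0.23·0.0951517 = 0.0218849
  p_II = 0.26·(1−0.26)^9 = 0.26·0.0665404 = 0.0173005
Weight by the priors:
  π_I·p_I = 0.85 × 0.0218849 = 0.0186022
  π_II·p_II = 0.15 × 0.0173005 = 0.00259508
Marginal: 0.0186022 + 0.00259508 = 0.0211972
So the posterior for Segment II is 0.00259508 / 0.0211972 ≈ 0.1224.

0.1224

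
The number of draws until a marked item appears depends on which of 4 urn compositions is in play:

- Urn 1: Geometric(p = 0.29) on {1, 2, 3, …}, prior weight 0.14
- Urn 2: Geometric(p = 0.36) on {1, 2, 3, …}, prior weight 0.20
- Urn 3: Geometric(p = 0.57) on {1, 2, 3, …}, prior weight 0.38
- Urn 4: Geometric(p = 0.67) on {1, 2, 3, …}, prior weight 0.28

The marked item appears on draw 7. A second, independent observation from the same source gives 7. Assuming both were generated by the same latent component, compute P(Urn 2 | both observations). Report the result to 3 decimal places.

0.382

By Bayes' theorem, P(k | x) = w_k f_k(x) / Σ_j w_j f_j(x).
Since both observations come from the same component, the likelihood for component k is f_k(x₁)·f_k(x₂).
  L_1 = [0.0371491] × [0.0371491] = 0.00138005
  L_2 = [0.024739] × [0.024739] = 0.000612019
  L_3 = [0.00360318] × [0.00360318] = 1.29829e-05
  L_4 = [0.000865284] × [0.000865284] = 7.48716e-07
Prior × likelihood for each component:
  w_1·L_1 = 0.14 × 0.00138005 = 0.000193208
  w_2·L_2 = 0.20 × 0.000612019 = 0.000122404
  w_3·L_3 = 0.38 × 1.29829e-05 = 4.9335e-06
  w_4·L_4 = 0.28 × 7.48716e-07 = 2.0964e-07
Normaliser: 0.000193208 + 0.000122404 + 4.9335e-06 + 2.0964e-07 = 0.000320754
So the posterior for Urn 2 is 0.000122404 / 0.000320754 ≈ 0.382.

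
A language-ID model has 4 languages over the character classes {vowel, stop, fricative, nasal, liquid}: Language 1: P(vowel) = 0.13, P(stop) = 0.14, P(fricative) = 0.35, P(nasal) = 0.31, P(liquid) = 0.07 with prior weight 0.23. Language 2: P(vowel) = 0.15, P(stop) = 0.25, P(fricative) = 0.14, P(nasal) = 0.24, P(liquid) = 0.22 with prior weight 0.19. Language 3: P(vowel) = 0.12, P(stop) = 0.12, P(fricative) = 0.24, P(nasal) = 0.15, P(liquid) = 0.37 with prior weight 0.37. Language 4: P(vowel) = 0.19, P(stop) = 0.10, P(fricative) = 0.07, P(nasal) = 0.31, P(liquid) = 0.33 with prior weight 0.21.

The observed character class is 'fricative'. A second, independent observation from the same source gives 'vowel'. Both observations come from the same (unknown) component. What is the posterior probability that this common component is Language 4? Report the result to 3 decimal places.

0.100

Posterior ∝ prior × likelihood, so P(k | x) ∝ P(Z=k) f_k(x); normalise over all components.
Since both observations come from the same component, the likelihood for component k is f_k(x₁)·f_k(x₂).
  L_1 = [0.35] × [0.13] = 0.0455
  L_2 = [0.14] × [0.15] = 0.021
  L_3 = [0.24] × [0.12] = 0.0288
  L_4 = [0.07] × [0.19] = 0.0133
Multiply by the mixture weights:
  P(Z=1)·L_1 = 0.23 × 0.0455 = 0.010465
  P(Z=2)·L_2 = 0.19 × 0.021 = 0.00399
  P(Z=3)·L_3 = 0.37 × 0.0288 = 0.010656
  P(Z=4)·L_4 = 0.21 × 0.0133 = 0.002793
Denominator: 0.010465 + 0.00399 + 0.010656 + 0.002793 = 0.027904
Responsibility of Language 4: 0.002793 / 0.027904 ≈ 0.100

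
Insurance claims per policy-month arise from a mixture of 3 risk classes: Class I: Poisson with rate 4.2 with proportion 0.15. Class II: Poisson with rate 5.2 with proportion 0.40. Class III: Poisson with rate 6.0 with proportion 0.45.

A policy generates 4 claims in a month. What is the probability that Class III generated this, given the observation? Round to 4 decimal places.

0.3846

Apply Bayes' rule: the posterior for each component is proportional to its prior times its likelihood at x.
Component likelihoods at x = 4 claims:
  p_I = e^(−4.2)·4.2^4/4! = 0.194424
  p_II = e^(−5.2)·5.2^4/4! = 0.168063
  p_III = e^(−6.0)·6.0^4/4! = 0.133853
Weight by the priors:
  P(Z=I)·p_I = 0.15 × 0.194424 = 0.0291635
  P(Z=II)·p_II = 0.40 × 0.168063 = 0.067225
  P(Z=III)·p_III = 0.45 × 0.133853 = 0.0602337
Evidence: 0.0291635 + 0.067225 + 0.0602337 = 0.156622
P(Class III | x) = 0.0602337 / 0.156622 ≈ 0.3846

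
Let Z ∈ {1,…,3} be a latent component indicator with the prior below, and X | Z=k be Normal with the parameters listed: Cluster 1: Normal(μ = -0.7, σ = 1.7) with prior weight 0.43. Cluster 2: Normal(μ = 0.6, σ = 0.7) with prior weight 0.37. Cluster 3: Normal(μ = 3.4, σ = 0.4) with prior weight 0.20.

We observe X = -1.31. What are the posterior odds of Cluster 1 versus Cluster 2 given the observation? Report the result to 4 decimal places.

Since P(k|x) ∝ π_k f_k(x), the posterior odds are π_i f_i(x) / (π_j f_j(x)).
Normal densities:
  p_1 = (1/(1.7·√(2π)))·exp(−(-1.31−-0.7)²/(2·1.7²)) = 0.234672·exp(-0.06438) = 0.22004
  p_2 = (1/(0.7·√(2π)))·exp(−(-1.31−0.6)²/(2·0.7²)) = 0.569918·exp(-3.72255) = 0.0137762
  p_3 = (1/(0.4·√(2π)))·exp(−(-1.31−3.4)²/(2·0.4²)) = 0.997356·exp(-69.32531) = 7.78483e-31
Posterior odds = (π_1·p_1) / (π_2·p_2) = (0.43·0.22004) / (0.37·0.0137762) = 0.0946174 / 0.00509718 ≈ 18.5627

18.5627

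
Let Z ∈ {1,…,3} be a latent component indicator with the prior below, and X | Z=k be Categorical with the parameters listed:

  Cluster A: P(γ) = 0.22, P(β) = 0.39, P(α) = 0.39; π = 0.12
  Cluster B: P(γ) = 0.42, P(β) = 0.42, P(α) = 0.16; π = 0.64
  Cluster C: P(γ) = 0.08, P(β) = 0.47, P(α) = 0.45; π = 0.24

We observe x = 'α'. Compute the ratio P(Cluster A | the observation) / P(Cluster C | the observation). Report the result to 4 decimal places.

0.4333

The posterior odds equal the prior odds times the likelihood ratio: (π_i/π_j)·(f_i(x)/f_j(x)).
Evaluate each component's likelihood at the observed value:
  f_A = P(α | comp) = 0.39
  f_B = P(α | comp) = 0.16
  f_C = P(α | comp) = 0.45
Odds = (0.12/0.24) × (0.39/0.45) = 0.5 × 0.866667 ≈ 0.4333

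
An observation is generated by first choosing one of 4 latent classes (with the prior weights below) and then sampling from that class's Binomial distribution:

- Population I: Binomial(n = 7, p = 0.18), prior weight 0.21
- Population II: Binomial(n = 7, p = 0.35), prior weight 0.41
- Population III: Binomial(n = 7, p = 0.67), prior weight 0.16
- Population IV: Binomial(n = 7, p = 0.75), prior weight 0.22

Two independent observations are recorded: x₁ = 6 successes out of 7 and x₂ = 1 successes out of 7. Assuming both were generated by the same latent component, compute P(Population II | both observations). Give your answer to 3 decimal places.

P(component k | x) = w_k·f_k(x) / marginal(x), where marginal(x) = Σ_j w_j·f_j(x).
Since both observations come from the same component, the likelihood for component k is f_k(x₁)·f_k(x₂).
  f_I = [C(7,6)·0.18^6·0.82^1 = 7·3.40122e-05·0.82 = 0.00019523] × [0.383048] = 7.47826e-05
  f_II = [C(7,6)·0.35^6·0.65^1 = 7·0.00183827·0.65 = 0.00836411] × [0.184776] = 0.00154549
  f_III = [C(7,6)·0.67^6·0.33^1 = 7·0.0904584·0.33 = 0.208959] × [0.00605698] = 0.00126566
  f_IV = [C(7,6)·0.75^6·0.25^1 = 7·0.177979·0.25 = 0.311462] × [0.00128174] = 0.000399213
Weight by the priors:
  w_I·f_I = 0.21 × 7.47826e-05 = 1.57043e-05
  w_II·f_II = 0.41 × 0.00154549 = 0.00063365
  w_III·f_III = 0.16 × 0.00126566 = 0.000202506
  w_IV·f_IV = 0.22 × 0.000399213 = 8.78269e-05
Normaliser: 1.57043e-05 + 0.00063365 + 0.000202506 + 8.78269e-05 = 0.000939687
P(Population II | x₁,x₂) ≈ 0.674

0.674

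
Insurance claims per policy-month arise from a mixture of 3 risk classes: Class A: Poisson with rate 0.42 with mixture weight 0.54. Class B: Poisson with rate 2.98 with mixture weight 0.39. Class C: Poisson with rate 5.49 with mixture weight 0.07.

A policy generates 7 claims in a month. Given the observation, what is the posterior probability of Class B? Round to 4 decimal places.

By Bayes' theorem, P(k | x) = π_k f_k(x) / Σ_j π_j f_j(x).
Evaluate each component's likelihood at the observed value:
  f_A = e^(−0.42)·0.42^7/7! = 3.00546e-07
  f_B = e^(−2.98)·2.98^7/7! = 0.0210323
  f_C = e^(−5.49)·5.49^7/7! = 0.123112
Multiply by the mixture weights:
  π_A·f_A = 0.54 × 3.00546e-07 = 1.62295e-07
  π_B·f_B = 0.39 × 0.0210323 = 0.00820258
  π_C·f_C = 0.07 × 0.123112 = 0.00861782
Denominator: 1.62295e-07 + 0.00820258 + 0.00861782 = 0.0168206
P(Class B | the observation) = 0.00820258 / 0.0168206 ≈ 0.4877

0.4877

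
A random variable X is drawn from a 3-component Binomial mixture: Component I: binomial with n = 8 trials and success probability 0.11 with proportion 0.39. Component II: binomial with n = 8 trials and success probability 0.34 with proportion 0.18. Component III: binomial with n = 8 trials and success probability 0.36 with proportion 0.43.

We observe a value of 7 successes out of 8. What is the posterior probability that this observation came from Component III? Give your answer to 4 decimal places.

Apply Bayes' rule: the posterior for each component is proportional to its prior times its likelihood at x.
Binomial probabilities:
  L_I = C(8,7)·0.11^7·0.89^1 = 8·1.94872e-07·0.89 = 1.38749e-06
  L_II = C(8,7)·0.34^7·0.66^1 = 8·0.000525234·0.66 = 0.00277323
  L_III = C(8,7)·0.36^7·0.64^1 = 8·0.000783642·0.64 = 0.00401225
Weight by the priors:
  w_I·L_I = 0.39 × 1.38749e-06 = 5.4112e-07
  w_II·L_II = 0.18 × 0.00277323 = 0.000499182
  w_III·L_III = 0.43 × 0.00401225 = 0.00172527
Normaliser: 5.4112e-07 + 0.000499182 + 0.00172527 = 0.00222499
P(Component III | 7 successes out of 8) = 0.00172527 / 0.00222499 ≈ 0.7754

0.7754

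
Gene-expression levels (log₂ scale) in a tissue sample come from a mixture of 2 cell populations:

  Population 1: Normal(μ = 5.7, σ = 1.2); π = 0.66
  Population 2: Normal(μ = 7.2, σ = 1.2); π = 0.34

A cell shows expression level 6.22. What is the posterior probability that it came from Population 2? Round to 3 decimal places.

P(component k | x) = P(Z=k)·f_k(x) / marginal(x), where marginal(x) = Σ_j P(Z=j)·f_j(x).
Component likelihoods at x = 6.22:
  p_1 = (1/(1.2·√(2π)))·exp(−(6.22−5.7)²/(2·1.2²)) = 0.332452·exp(-0.09389) = 0.302659
  p_2 = (1/(1.2·√(2π)))·exp(−(6.22−7.2)²/(2·1.2²)) = 0.332452·exp(-0.33347) = 0.238179
Unnormalised posteriors:
  P(Z=1)·p_1 = 0.66 × 0.302659 = 0.199755
  P(Z=2)·p_2 = 0.34 × 0.238179 = 0.0809809
Sum: 0.199755 + 0.0809809 = 0.280736
P(Population 2 | x) ≈ 0.288

0.288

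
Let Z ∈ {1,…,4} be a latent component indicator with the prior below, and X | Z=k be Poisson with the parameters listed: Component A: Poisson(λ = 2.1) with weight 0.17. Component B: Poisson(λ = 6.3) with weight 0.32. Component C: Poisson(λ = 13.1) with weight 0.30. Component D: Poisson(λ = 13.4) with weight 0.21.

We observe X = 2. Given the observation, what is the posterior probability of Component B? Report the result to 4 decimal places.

The responsibility of component k is w_k f_k(x) divided by Σ_j w_j f_j(x).
Component likelihoods at x = 2:
  f_A = 0.270016
  f_B = 0.0364415
  f_C = 0.000175491
  f_D = 0.00013603
Unnormalised posteriors:
  w_A·f_A = 0.17 × 0.270016 = 0.0459028
  w_B·f_B = 0.32 × 0.0364415 = 0.0116613
  w_C·f_C = 0.30 × 0.000175491 = 5.26473e-05
  w_D·f_D = 0.21 × 0.00013603 = 2.85662e-05
Denominator: 0.0459028 + 0.0116613 + 5.26473e-05 + 2.85662e-05 = 0.0576453
P(Component B | data) = 0.0116613 / 0.0576453 ≈ 0.2023

0.2023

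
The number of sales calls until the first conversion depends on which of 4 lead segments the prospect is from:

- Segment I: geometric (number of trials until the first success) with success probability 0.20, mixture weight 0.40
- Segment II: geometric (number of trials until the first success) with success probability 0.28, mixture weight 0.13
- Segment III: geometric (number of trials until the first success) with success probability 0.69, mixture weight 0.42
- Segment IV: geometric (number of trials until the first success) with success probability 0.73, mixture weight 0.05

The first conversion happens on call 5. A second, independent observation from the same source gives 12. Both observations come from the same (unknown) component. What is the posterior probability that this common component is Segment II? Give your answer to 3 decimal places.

0.116

P(component k | x) = π_k·f_k(x) / marginal(x), where marginal(x) = Σ_j π_j·f_j(x).
Since both observations come from the same component, the likelihood for component k is f_k(x₁)·f_k(x₂).
  L_I = [0.20·(1−0.20)^4 = 0.20·0.4096 = 0.08192] × [0.0171799] = 0.00140737
  L_II = [0.28·(1−0.28)^4 = 0.28·0.268739 = 0.0752468] × [0.00754771] = 0.000567941
  L_III = [0.69·(1−0.69)^4 = 0.69·0.00923521 = 0.00637229] × [1.75318e-06] = 1.11718e-08
  L_IV = [0.73·(1−0.73)^4 = 0.73·0.00531441 = 0.00387952] × [4.05811e-07] = 1.57435e-09
Unnormalised posteriors:
  π_I·L_I = 0.40 × 0.00140737 = 0.00056295
  π_II·L_II = 0.13 × 0.000567941 = 7.38324e-05
  π_III·L_III = 0.42 × 1.11718e-08 = 4.69216e-09
  π_IV·L_IV = 0.05 × 1.57435e-09 = 7.87177e-11
Evidence: 0.00056295 + 7.38324e-05 + 4.69216e-09 + 7.87177e-11 = 0.000636787
So the posterior for Segment II is 7.38324e-05 / 0.000636787 ≈ 0.116.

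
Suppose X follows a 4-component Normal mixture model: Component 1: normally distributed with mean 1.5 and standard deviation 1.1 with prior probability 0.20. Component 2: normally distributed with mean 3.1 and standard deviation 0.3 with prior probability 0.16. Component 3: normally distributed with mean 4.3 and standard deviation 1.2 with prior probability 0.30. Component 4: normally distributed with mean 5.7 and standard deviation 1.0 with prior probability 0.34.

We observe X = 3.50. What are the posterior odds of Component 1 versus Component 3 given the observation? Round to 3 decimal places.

0.174

Posterior odds = (π_i f_i(x)) / (π_j f_j(x)); the normalising sum cancels.
Evaluate each component's likelihood at the observed value:
  p_1 = 0.0694505
  p_2 = 0.5467
  p_3 = 0.266207
  p_4 = 0.0354746
Posterior odds = (π_1·p_1) / (π_3·p_3) = (0.20·0.0694505) / (0.30·0.266207) = 0.0138901 / 0.079862 ≈ 0.174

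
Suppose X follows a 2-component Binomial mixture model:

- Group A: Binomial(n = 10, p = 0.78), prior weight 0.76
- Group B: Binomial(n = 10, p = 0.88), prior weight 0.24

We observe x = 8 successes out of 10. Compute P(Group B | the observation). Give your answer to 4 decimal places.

0.1978

The responsibility of component k is π_k f_k(x) divided by Σ_j π_j f_j(x).
Evaluate each component's likelihood at the observed value:
  L_A = C(10,8)·0.78^8·0.22^2 = 45·0.137011·0.0484 = 0.298411
  L_B = C(10,8)·0.88^8·0.12^2 = 45·0.359635·0.0144 = 0.233043
Weight by the priors:
  π_A·L_A = 0.76 × 0.298411 = 0.226792
  π_B·L_B = 0.24 × 0.233043 = 0.0559304
Sum: 0.226792 + 0.0559304 = 0.282723
So the posterior for Group B is 0.0559304 / 0.282723 ≈ 0.1978.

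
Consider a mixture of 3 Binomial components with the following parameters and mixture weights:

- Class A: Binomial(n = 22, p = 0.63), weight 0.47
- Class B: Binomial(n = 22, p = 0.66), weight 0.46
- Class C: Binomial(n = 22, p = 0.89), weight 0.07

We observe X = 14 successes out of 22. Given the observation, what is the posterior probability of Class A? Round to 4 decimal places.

P(component k | x) = P(Z=k)·f_k(x) / marginal(x), where marginal(x) = Σ_j P(Z=j)·f_j(x).
Evaluate each component's likelihood at the observed value:
  p_A = C(22,14)·0.63^14·0.37^8 = 319770·0.00155156·0.000351248 = 0.174269
  p_B = C(22,14)·0.66^14·0.34^8 = 319770·0.00297588·0.000178579 = 0.169936
  p_C = C(22,14)·0.89^14·0.11^8 = 319770·0.195641·2.14359e-08 = 0.00134103
Unnormalised posteriors:
  P(Z=A)·p_A = 0.47 × 0.174269 = 0.0819063
  P(Z=B)·p_B = 0.46 × 0.169936 = 0.0781703
  P(Z=C)·p_C = 0.07 × 0.00134103 = 9.38723e-05
Normaliser: 0.0819063 + 0.0781703 + 9.38723e-05 = 0.16017
So the posterior for Class A is 0.0819063 / 0.16017 ≈ 0.5114.

0.5114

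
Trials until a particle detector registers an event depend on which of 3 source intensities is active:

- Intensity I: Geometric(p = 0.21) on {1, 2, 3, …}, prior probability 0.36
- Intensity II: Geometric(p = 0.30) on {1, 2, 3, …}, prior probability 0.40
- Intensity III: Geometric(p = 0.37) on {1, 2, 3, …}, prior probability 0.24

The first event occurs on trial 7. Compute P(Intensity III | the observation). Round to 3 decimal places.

0.146

The responsibility of component k is P(Z=k) f_k(x) divided by Σ_j P(Z=j) f_j(x).
Evaluate each component's likelihood at the observed value:
  p_I = 0.21·(1−0.21)^6 = 0.21·0.243087 = 0.0510484
  p_II = 0.30·(1−0.30)^6 = 0.30·0.117649 = 0.0352947
  p_III = 0.37·(1−0.37)^6 = 0.37·0.0625235 = 0.0231337
Prior × likelihood for each component:
  P(Z=I)·p_I = 0.36 × 0.0510484 = 0.0183774
  P(Z=II)·p_II = 0.40 × 0.0352947 = 0.0141179
  P(Z=III)·p_III = 0.24 × 0.0231337 = 0.00555209
Sum: 0.0183774 + 0.0141179 + 0.00555209 = 0.0380474
P(Intensity III | 7) ≈ 0.146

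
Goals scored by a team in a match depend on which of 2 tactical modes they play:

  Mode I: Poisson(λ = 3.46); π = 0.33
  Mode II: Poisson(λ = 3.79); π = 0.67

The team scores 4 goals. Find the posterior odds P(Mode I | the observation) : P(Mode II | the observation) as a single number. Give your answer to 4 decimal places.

0.4759

Only the two components matter; the odds are (w_i f_i(x)) / (w_j f_j(x)).
Component likelihoods at x = 4 goals:
  L_I = 0.187687
  L_II = 0.194254
Odds = (0.33/0.67) × (0.187687/0.194254) = 0.492537 × 0.966195 ≈ 0.4759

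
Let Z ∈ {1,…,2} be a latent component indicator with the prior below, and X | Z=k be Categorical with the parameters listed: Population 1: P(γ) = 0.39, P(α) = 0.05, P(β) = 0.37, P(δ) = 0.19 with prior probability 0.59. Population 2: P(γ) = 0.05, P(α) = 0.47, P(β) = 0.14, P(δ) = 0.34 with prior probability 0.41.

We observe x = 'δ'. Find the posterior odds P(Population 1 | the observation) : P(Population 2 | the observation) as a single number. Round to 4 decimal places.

Since P(k|x) ∝ P(Z=k) f_k(x), the posterior odds are P(Z=i) f_i(x) / (P(Z=j) f_j(x)).
Categorical probabilities:
  f_1 = P(δ | comp) = 0.19
  f_2 = P(δ | comp) = 0.34
Posterior odds = (P(Z=1)·f_1) / (P(Z=2)·f_2) = (0.59·0.19) / (0.41·0.34) = 0.1121 / 0.1394 ≈ 0.8042

0.8042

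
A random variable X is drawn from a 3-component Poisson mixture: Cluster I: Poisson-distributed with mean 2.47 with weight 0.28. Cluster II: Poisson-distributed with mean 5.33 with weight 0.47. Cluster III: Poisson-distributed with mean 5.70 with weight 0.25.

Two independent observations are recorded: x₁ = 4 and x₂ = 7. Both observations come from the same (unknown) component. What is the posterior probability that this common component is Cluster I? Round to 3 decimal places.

Apply Bayes' rule: the posterior for each component is proportional to its prior times its likelihood at x.
Since both observations come from the same component, the likelihood for component k is f_k(x₁)·f_k(x₂).
  f_I = [e^(−2.47)·2.47^4/4! = 0.13118] × [0.00941328] = 0.00123484
  f_II = [e^(−5.33)·5.33^4/4! = 0.162895] × [0.117455] = 0.0191328
  f_III = [e^(−5.70)·5.70^4/4! = 0.147167] × [0.129782] = 0.0190996
Prior × likelihood for each component:
  P(Z=I)·f_I = 0.28 × 0.00123484 = 0.000345755
  P(Z=II)·f_II = 0.47 × 0.0191328 = 0.00899241
  P(Z=III)·f_III = 0.25 × 0.0190996 = 0.0047749
Marginal: 0.000345755 + 0.00899241 + 0.0047749 = 0.0141131
Responsibility of Cluster I: 0.000345755 / 0.0141131 ≈ 0.024

0.024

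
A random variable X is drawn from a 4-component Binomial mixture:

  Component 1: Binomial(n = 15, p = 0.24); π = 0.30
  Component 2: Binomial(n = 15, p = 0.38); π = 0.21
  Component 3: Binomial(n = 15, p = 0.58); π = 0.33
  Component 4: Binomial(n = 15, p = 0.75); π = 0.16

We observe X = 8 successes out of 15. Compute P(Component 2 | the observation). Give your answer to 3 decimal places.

The responsibility of component k is P(Z=k) f_k(x) divided by Σ_j P(Z=j) f_j(x).
Binomial probabilities:
  p_1 = 0.0103737
  p_2 = 0.0985279
  p_3 = 0.189984
  p_4 = 0.0393205
Weight by the priors:
  P(Z=1)·p_1 = 0.30 × 0.0103737 = 0.00311211
  P(Z=2)·p_2 = 0.21 × 0.0985279 = 0.0206909
  P(Z=3)·p_3 = 0.33 × 0.189984 = 0.0626948
  P(Z=4)·p_4 = 0.16 × 0.0393205 = 0.00629128
Marginal: 0.00311211 + 0.0206909 + 0.0626948 + 0.00629128 = 0.092789
Responsibility of Component 2: 0.0206909 / 0.092789 ≈ 0.223

0.223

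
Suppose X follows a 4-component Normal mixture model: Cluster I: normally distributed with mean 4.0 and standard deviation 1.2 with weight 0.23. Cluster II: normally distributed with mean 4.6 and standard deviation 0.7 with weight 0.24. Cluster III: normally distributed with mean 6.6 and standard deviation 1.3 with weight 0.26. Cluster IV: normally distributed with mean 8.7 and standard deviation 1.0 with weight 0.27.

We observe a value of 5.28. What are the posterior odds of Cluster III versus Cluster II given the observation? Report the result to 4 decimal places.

The posterior odds equal the prior odds times the likelihood ratio: (π_i/π_j)·(f_i(x)/f_j(x)).
Normal densities:
  f_I = (1/(1.2·√(2π)))·exp(−(5.28−4.0)²/(2·1.2²)) = 0.332452·exp(-0.56889) = 0.188219
  f_II = (1/(0.7·√(2π)))·exp(−(5.28−4.6)²/(2·0.7²)) = 0.569918·exp(-0.47184) = 0.355546
  f_III = (1/(1.3·√(2π)))·exp(−(5.28−6.6)²/(2·1.3²)) = 0.306879·exp(-0.51550) = 0.183268
  f_IV = (1/(1.0·√(2π)))·exp(−(5.28−8.7)²/(2·1.0²)) = 0.398942·exp(-5.84820) = 0.00115098
0.0476497 / 0.0853311 ≈ 0.5584

0.5584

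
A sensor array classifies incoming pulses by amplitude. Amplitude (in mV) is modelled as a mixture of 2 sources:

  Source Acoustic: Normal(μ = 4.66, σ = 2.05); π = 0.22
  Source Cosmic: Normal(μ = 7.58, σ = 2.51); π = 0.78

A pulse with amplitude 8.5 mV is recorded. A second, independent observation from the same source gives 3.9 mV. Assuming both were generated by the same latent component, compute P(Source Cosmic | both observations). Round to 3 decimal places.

Posterior ∝ prior × likelihood, so P(k | x) ∝ P(Z=k) f_k(x); normalise over all components.
Since both observations come from the same component, the likelihood for component k is f_k(x₁)·f_k(x₂).
  p_Acoustic = [(1/(2.05·√(2π)))·exp(−(8.5−4.66)²/(2·2.05²)) = 0.194606·exp(-1.75438) = 0.0336695] × [0.181682] = 0.00611713
  p_Cosmic = [(1/(2.51·√(2π)))·exp(−(8.5−7.58)²/(2·2.51²)) = 0.158941·exp(-0.06717) = 0.148615] × [0.0542584] = 0.00806362
Weight by the priors:
  P(Z=Acoustic)·p_Acoustic = 0.22 × 0.00611713 = 0.00134577
  P(Z=Cosmic)·p_Cosmic = 0.78 × 0.00806362 = 0.00628962
Marginal: 0.00134577 + 0.00628962 = 0.00763539
P(Source Cosmic | data) = 0.00628962 / 0.00763539 ≈ 0.824

0.824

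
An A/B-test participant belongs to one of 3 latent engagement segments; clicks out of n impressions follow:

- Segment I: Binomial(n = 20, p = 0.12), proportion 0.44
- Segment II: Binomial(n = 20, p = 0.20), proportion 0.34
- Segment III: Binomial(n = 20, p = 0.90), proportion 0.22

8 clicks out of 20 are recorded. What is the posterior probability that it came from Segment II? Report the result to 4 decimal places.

By Bayes' theorem, P(k | x) = w_k f_k(x) / Σ_j w_j f_j(x).
Binomial probabilities:
  f_I = C(20,8)·0.12^8·0.88^12 = 125970·4.29982e-08·0.215671 = 0.00116818
  f_II = C(20,8)·0.20^8·0.80^12 = 125970·2.56e-06·0.0687195 = 0.0221609
  f_III = C(20,8)·0.90^8·0.10^12 = 125970·0.430467·1e-12 = 5.4226e-08
Weight by the priors:
  w_I·f_I = 0.44 × 0.00116818 = 0.000513998
  w_II·f_II = 0.34 × 0.0221609 = 0.0075347
  w_III·f_III = 0.22 × 5.4226e-08 = 1.19297e-08
Denominator: 0.000513998 + 0.0075347 + 1.19297e-08 = 0.00804871
P(Segment II | data) ≈ 0.9361

0.9361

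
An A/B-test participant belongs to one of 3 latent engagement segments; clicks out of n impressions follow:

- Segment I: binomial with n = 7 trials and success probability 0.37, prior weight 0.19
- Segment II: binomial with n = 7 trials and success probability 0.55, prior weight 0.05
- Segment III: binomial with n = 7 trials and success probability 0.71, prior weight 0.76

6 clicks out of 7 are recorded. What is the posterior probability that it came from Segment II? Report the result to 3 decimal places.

By Bayes' theorem, P(k | x) = P(Z=k) f_k(x) / Σ_j P(Z=j) f_j(x).
Binomial probabilities:
  p_I = 0.0113149
  p_II = 0.087194
  p_III = 0.260044
Unnormalised posteriors:
  P(Z=I)·p_I = 0.19 × 0.0113149 = 0.00214982
  P(Z=II)·p_II = 0.05 × 0.087194 = 0.0043597
  P(Z=III)·p_III = 0.76 × 0.260044 = 0.197633
Normaliser: 0.00214982 + 0.0043597 + 0.197633 = 0.204143
P(Segment II | the observation) ≈ 0.021

0.021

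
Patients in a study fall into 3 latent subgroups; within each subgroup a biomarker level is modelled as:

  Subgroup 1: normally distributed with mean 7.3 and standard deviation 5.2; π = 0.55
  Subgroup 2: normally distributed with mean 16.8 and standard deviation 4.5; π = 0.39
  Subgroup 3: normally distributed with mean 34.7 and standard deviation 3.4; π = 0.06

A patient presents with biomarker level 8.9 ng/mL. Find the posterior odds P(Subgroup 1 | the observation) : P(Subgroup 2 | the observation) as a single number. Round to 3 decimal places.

5.435

The posterior odds equal the prior odds times the likelihood ratio: (P(Z=i)/P(Z=j))·(f_i(x)/f_j(x)).
Normal densities:
  f_1 = (1/(5.2·√(2π)))·exp(−(8.9−7.3)²/(2·5.2²)) = 0.076720·exp(-0.04734) = 0.0731726
  f_2 = (1/(4.5·√(2π)))·exp(−(8.9−16.8)²/(2·4.5²)) = 0.088654·exp(-1.54099) = 0.0189869
  f_3 = (1/(3.4·√(2π)))·exp(−(8.9−34.7)²/(2·3.4²)) = 0.117336·exp(-28.79066) = 3.67966e-14
0.0402449 / 0.00740491 ≈ 5.435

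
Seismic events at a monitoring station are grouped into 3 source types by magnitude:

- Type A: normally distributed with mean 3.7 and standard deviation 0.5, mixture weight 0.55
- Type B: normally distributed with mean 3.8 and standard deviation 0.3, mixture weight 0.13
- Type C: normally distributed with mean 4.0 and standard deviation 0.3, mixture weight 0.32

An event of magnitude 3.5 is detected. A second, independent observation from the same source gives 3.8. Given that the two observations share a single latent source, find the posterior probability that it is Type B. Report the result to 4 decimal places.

0.2449

Posterior ∝ prior × likelihood, so P(k | x) ∝ π_k f_k(x); normalise over all components.
Since both observations come from the same component, the likelihood for component k is f_k(x₁)·f_k(x₂).
  f_A = [(1/(0.5·√(2π)))·exp(−(3.5−3.7)²/(2·0.5²)) = 0.797885·exp(-0.08000) = 0.73654] × [0.782085] = 0.576037
  f_B = [(1/(0.3·√(2π)))·exp(−(3.5−3.8)²/(2·0.3²)) = 1.329808·exp(-0.50000) = 0.806569] × [1.32981] = 1.07258
  f_C = [(1/(0.3·√(2π)))·exp(−(3.5−4.0)²/(2·0.3²)) = 1.329808·exp(-1.38889) = 0.33159] × [1.06483] = 0.353086
Unnormalised posteriors:
  π_A·f_A = 0.55 × 0.576037 = 0.316821
  π_B·f_B = 0.13 × 1.07258 = 0.139436
  π_C·f_C = 0.32 × 0.353086 = 0.112988
Sum: 0.316821 + 0.139436 + 0.112988 = 0.569244
So the posterior for Type B is 0.139436 / 0.569244 ≈ 0.2449.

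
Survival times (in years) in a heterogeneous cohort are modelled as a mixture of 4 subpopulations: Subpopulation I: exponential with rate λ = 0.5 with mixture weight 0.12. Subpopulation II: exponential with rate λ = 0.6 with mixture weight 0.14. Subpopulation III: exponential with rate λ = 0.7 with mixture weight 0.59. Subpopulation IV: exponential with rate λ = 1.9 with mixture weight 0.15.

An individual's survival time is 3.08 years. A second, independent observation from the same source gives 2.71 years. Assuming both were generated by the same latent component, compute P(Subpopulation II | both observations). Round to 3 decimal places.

The responsibility of component k is w_k f_k(x) divided by Σ_j w_j f_j(x).
Since both observations come from the same component, the likelihood for component k is f_k(x₁)·f_k(x₂).
  p_I = [0.5·e^(−0.5·3.08) = 0.5·e^(−1.5400) = 0.107191] × [0.128974] = 0.0138248
  p_II = [0.6·e^(−0.6·3.08) = 0.6·e^(−1.8480) = 0.0945312] × [0.118029] = 0.0111574
  p_III = [0.7·e^(−0.7·3.08) = 0.7·e^(−2.1560) = 0.0810511] × [0.105013] = 0.00851139
  p_IV = [1.9·e^(−1.9·3.08) = 1.9·e^(−5.8520) = 0.00546088] × [0.0110299] = 6.02329e-05
Weight by the priors:
  w_I·p_I = 0.12 × 0.0138248 = 0.00165897
  w_II·p_II = 0.14 × 0.0111574 = 0.00156204
  w_III·p_III = 0.59 × 0.00851139 = 0.00502172
  w_IV·p_IV = 0.15 × 6.02329e-05 = 9.03493e-06
Evidence: 0.00165897 + 0.00156204 + 0.00502172 + 9.03493e-06 = 0.00825176
P(Subpopulation II | x₁, x₂) = 0.00156204 / 0.00825176 ≈ 0.189

0.189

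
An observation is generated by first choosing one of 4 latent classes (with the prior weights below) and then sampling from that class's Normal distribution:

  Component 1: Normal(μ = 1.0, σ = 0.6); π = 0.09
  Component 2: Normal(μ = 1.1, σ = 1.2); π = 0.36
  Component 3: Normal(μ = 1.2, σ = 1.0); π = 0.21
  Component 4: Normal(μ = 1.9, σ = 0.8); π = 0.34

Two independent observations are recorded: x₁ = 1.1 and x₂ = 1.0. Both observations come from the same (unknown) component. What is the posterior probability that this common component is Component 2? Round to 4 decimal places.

0.2858

The responsibility of component k is π_k f_k(x) divided by Σ_j π_j f_j(x).
Since both observations come from the same component, the likelihood for component k is f_k(x₁)·f_k(x₂).
  f_1 = [(1/(0.6·√(2π)))·exp(−(1.1−1.0)²/(2·0.6²)) = 0.664904·exp(-0.01389) = 0.655733] × [0.664904] = 0.435999
  f_2 = [(1/(1.2·√(2π)))·exp(−(1.1−1.1)²/(2·1.2²)) = 0.332452·exp(-0.00000) = 0.332452] × [0.3313] = 0.110141
  f_3 = [(1/(1.0·√(2π)))·exp(−(1.1−1.2)²/(2·1.0²)) = 0.398942·exp(-0.00500) = 0.396953] × [0.391043] = 0.155225
  f_4 = [(1/(0.8·√(2π)))·exp(−(1.1−1.9)²/(2·0.8²)) = 0.498678·exp(-0.50000) = 0.302463] × [0.264846] = 0.0801062
Weight by the priors:
  π_1·f_1 = 0.09 × 0.435999 = 0.0392399
  π_2·f_2 = 0.36 × 0.110141 = 0.0396508
  π_3·f_3 = 0.21 × 0.155225 = 0.0325973
  π_4·f_4 = 0.34 × 0.0801062 = 0.0272361
Sum: 0.0392399 + 0.0396508 + 0.0325973 + 0.0272361 = 0.138724
So the posterior for Component 2 is 0.0396508 / 0.138724 ≈ 0.2858.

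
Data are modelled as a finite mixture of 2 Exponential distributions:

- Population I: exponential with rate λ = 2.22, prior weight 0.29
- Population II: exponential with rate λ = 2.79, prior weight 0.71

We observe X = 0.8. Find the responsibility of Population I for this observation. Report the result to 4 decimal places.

0.3390

By Bayes' theorem, P(k | x) = w_k f_k(x) / Σ_j w_j f_j(x).
Evaluate each component's likelihood at the observed value:
  p_I = 0.375877
  p_II = 0.299405
Weight by the priors:
  w_I·p_I = 0.29 × 0.375877 = 0.109004
  w_II·p_II = 0.71 × 0.299405 = 0.212577
Sum: 0.109004 + 0.212577 = 0.321582
P(Population I | x) = 0.109004 / 0.321582 ≈ 0.3390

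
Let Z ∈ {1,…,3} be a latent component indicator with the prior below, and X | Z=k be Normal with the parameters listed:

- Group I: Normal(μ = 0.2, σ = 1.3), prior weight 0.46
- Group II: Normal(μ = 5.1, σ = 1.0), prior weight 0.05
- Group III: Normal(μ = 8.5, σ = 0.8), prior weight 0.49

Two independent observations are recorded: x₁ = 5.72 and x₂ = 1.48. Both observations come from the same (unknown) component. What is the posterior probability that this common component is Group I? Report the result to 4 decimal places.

0.2572

Posterior ∝ prior × likelihood, so P(k | x) ∝ π_k f_k(x); normalise over all components.
Since both observations come from the same component, the likelihood for component k is f_k(x₁)·f_k(x₂).
  L_I = [3.73113e-05] × [0.188995] = 7.05164e-06
  L_II = [0.329184] × [0.00056928] = 0.000187398
  L_III = [0.00119023] × [9.49176e-18] = 1.12974e-20
Unnormalised posteriors:
  π_I·L_I = 0.46 × 7.05164e-06 = 3.24375e-06
  π_II·L_II = 0.05 × 0.000187398 = 9.36989e-06
  π_III·L_III = 0.49 × 1.12974e-20 = 5.53572e-21
Denominator: 3.24375e-06 + 9.36989e-06 + 5.53572e-21 = 1.26136e-05
P(Group I | x₁, x₂) = 3.24375e-06 / 1.26136e-05 ≈ 0.2572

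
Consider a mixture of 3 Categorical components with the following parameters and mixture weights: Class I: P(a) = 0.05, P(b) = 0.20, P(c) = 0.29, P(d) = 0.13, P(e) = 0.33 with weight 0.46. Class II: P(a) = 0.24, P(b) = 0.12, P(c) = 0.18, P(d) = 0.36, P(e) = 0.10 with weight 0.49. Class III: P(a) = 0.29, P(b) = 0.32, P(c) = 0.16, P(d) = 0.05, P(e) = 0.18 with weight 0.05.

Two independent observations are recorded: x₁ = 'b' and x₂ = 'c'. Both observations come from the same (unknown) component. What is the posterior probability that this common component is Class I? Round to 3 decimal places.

Posterior ∝ prior × likelihood, so P(k | x) ∝ π_k f_k(x); normalise over all components.
Since both observations come from the same component, the likelihood for component k is f_k(x₁)·f_k(x₂).
  L_I = [0.2] × [0.29] = 0.058
  L_II = [0.12] × [0.18] = 0.0216
  L_III = [0.32] × [0.16] = 0.0512
Weight by the priors:
  π_I·L_I = 0.46 × 0.058 = 0.02668
  π_II·L_II = 0.49 × 0.0216 = 0.010584
  π_III·L_III = 0.05 × 0.0512 = 0.00256
Marginal: 0.02668 + 0.010584 + 0.00256 = 0.039824
So the posterior for Class I is 0.02668 / 0.039824 ≈ 0.670.

0.670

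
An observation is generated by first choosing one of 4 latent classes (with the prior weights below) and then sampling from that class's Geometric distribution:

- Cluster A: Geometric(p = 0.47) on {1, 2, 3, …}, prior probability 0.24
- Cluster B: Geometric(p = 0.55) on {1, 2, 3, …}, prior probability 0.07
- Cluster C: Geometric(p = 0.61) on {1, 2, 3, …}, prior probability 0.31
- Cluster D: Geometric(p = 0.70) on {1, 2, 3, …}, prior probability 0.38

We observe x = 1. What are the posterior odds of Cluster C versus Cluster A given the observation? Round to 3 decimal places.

Since P(k|x) ∝ P(Z=k) f_k(x), the posterior odds are P(Z=i) f_i(x) / (P(Z=j) f_j(x)).
Component likelihoods at x = 1:
  L_A = 0.47·(1−0.47)^0 = 0.47·1 = 0.47
  L_B = 0.55·(1−0.55)^0 = 0.55·1 = 0.55
  L_C = 0.61·(1−0.61)^0 = 0.61·1 = 0.61
  L_D = 0.70·(1−0.70)^0 = 0.70·1 = 0.7
0.1891 / 0.1128 ≈ 1.676

1.676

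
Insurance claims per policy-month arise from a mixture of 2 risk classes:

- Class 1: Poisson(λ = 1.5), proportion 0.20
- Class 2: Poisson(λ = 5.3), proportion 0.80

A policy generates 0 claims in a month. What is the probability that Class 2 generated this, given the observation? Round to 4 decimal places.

Apply Bayes' rule: the posterior for each component is proportional to its prior times its likelihood at x.
Poisson probabilities:
  L_1 = 0.22313
  L_2 = 0.00499159
Weight by the priors:
  P(Z=1)·L_1 = 0.20 × 0.22313 = 0.044626
  P(Z=2)·L_2 = 0.80 × 0.00499159 = 0.00399328
Marginal: 0.044626 + 0.00399328 = 0.0486193
So the posterior for Class 2 is 0.00399328 / 0.0486193 ≈ 0.0821.

0.0821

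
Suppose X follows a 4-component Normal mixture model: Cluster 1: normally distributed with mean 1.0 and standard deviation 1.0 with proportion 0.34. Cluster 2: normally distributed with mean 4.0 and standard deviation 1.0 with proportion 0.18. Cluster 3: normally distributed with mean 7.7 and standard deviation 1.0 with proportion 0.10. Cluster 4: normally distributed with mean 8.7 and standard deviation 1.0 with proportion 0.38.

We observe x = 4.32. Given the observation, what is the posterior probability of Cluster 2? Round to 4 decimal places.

0.9900

Posterior ∝ prior × likelihood, so P(k | x) ∝ π_k f_k(x); normalise over all components.
Evaluate each component's likelihood at the observed value:
  f_1 = 0.00161223
  f_2 = 0.379031
  f_3 = 0.00131866
  f_4 = 2.72314e-05
Multiply by the mixture weights:
  π_1·f_1 = 0.34 × 0.00161223 = 0.000548157
  π_2·f_2 = 0.18 × 0.379031 = 0.0682255
  π_3·f_3 = 0.10 × 0.00131866 = 0.000131866
  π_4·f_4 = 0.38 × 2.72314e-05 = 1.03479e-05
Sum: 0.000548157 + 0.0682255 + 0.000131866 + 1.03479e-05 = 0.0689159
P(Cluster 2 | the observation) = 0.0682255 / 0.0689159 ≈ 0.9900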